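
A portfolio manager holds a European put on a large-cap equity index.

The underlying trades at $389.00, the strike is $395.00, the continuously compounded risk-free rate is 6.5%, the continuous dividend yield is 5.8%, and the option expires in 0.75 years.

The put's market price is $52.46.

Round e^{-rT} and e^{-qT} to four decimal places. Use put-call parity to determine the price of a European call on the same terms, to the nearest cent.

e^(−qT) = e^(−0.058·0.75) = 0.9574;  e^(−rT) = e^(−0.065·0.75) = 0.9524
Put-call parity: C − P = S·e^(−qT) − K·e^(−rT) = 389·0.9574 − 395·0.9524 = 372.4286 − 376.1980 = -3.7694
C = P + (C − P) = 52.46 + (-3.7694) = 48.6906

$48.69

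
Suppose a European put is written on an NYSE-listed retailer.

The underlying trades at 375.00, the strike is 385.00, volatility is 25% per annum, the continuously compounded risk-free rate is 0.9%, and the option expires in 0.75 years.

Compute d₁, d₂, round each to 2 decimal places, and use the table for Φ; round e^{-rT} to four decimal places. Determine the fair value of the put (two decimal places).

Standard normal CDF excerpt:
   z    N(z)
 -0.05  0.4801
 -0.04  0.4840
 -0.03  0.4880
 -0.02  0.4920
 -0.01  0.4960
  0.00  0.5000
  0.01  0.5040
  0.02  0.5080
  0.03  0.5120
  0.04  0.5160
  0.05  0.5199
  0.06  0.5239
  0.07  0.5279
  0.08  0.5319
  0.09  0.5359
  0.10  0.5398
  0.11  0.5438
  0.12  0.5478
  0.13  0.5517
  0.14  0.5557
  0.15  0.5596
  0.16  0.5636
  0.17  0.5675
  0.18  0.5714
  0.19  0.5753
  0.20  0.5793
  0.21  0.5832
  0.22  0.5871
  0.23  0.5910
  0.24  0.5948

37.04

σ√T = 0.25 × 0.8660 = 0.2165
ln(S/K) + (r + σ²/2)T = ln(375/385) + (0.009 + 0.25²/2)·0.75 = -0.0263 + 0.0302 = 0.0039
d₁ = 0.0039 / 0.2165 = 0.0179 ≈ 0.02
d₂ = d₁ − σ√T = 0.0179 − 0.2165 = -0.1986 ≈ -0.20
e^(−rT) = e^(−0.009·0.75) = 0.9933
N(−d₂) = N(0.20) = 0.5793;  N(−d₁) = N(-0.02) = 0.4920
P = 385·0.9933·0.5793 − 375·0.4920 = 221.5362 − 184.5000 = 37.0362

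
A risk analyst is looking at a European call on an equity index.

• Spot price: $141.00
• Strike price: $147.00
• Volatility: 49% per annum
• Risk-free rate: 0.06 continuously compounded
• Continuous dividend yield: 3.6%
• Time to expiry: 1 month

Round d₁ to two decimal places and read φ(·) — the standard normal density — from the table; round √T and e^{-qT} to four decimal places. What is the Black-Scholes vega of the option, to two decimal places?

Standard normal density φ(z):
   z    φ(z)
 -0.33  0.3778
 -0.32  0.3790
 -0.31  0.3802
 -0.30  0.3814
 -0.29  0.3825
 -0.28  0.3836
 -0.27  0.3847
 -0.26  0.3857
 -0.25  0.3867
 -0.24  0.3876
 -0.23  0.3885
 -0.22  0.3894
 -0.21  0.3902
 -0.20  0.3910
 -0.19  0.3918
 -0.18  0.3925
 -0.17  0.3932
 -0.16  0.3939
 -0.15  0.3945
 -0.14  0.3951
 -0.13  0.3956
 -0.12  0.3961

15.84

T = 0.08333;  σ√T = 0.1415
ln(S/K) + (r − q + σ²/2)T = ln(141/147) + (0.06 − 0.036 + 0.49²/2)·0.08333 = -0.0417 + 0.0120 = -0.0297
d₁ = -0.0297 / 0.1415 = -0.2097 ⇒ -0.21
√T = √0.08333 = 0.2887
φ(d₁) = φ(-0.21) = 0.3902
exp(−qT) = exp(−0.036·0.08333) = 0.9970
vega = S·exp(−qT)·φ(d₁)·√T = 141·0.9970·0.3902·0.2887 = 15.8361
(Call and put vega coincide under Black-Scholes.)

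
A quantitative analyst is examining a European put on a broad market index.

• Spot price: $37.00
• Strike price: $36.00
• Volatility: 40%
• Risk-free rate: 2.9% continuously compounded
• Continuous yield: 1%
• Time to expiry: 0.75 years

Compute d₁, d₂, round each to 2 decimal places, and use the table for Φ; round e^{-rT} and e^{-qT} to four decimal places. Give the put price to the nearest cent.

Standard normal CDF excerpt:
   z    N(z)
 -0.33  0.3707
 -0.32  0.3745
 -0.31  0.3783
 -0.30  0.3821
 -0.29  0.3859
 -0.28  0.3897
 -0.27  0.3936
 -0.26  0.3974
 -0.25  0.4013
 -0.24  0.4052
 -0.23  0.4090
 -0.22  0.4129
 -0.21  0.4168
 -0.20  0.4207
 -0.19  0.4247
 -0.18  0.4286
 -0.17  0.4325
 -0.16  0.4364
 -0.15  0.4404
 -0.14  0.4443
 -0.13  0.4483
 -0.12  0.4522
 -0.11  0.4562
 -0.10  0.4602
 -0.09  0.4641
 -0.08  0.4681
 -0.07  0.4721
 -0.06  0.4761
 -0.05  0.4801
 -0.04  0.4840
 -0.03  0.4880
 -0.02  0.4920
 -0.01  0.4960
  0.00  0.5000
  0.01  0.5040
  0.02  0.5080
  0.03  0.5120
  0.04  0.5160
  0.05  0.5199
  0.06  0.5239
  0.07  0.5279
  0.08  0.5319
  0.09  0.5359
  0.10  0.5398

$4.14

σ√T = 0.4 × 0.8660 = 0.3464
d₁ = [ln(37/36) + (0.029 − 0.01 + 0.4²/2)·0.75] / 0.3464 = [0.0274 + 0.0743] / 0.3464 = 0.2934 → 0.29
d₂ = d₁ − σ√T = 0.2934 − 0.3464 = -0.0530 → -0.05
e^(−qT) = e^(−0.01·0.75) = 0.9925;  e^(−rT) = e^(−0.029·0.75) = 0.9785
P = 36·0.9785·N(0.05) − 37·0.9925·N(-0.29) = 36·0.9785·0.5199 − 37·0.9925·0.3859 = 18.3140 − 14.1712 = 4.1428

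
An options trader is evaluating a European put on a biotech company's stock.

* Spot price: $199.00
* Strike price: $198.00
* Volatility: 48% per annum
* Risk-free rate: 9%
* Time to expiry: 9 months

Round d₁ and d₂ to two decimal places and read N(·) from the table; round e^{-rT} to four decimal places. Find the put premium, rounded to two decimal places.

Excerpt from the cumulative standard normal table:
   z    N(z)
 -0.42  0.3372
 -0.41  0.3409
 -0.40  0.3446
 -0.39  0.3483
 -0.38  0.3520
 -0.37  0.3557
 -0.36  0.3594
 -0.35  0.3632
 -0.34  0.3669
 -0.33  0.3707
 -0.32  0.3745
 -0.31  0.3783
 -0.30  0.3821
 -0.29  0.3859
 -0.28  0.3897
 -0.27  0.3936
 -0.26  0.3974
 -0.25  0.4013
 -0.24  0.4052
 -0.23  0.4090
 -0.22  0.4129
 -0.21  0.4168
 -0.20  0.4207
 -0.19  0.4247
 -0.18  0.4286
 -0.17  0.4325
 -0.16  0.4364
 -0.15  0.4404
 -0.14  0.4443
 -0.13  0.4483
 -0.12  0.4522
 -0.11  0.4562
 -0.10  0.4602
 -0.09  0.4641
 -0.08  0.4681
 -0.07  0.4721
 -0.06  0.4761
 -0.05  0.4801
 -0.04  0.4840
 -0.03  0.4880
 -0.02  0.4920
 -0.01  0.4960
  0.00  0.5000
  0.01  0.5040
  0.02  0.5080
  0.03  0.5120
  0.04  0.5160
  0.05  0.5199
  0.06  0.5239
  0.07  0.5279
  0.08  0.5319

$24.71

σ√T = 0.48·√0.75 = 0.4157
d₁ = [ln(199/198) + (0.09 + ½·0.48²)·0.75] / (σ√T) = (0.0050 + 0.1539) / 0.4157 = 0.3823 → 0.38
d₂ = 0.3823 − 0.4157 = -0.0333 → -0.03
exp(−rT) = exp(−0.09·0.75) = 0.9347
P = 198·0.9347·N(0.03) − 199·N(-0.38) = 198·0.9347·0.5120 − 199·0.3520 = 94.7561 − 70.0480 = 24.7081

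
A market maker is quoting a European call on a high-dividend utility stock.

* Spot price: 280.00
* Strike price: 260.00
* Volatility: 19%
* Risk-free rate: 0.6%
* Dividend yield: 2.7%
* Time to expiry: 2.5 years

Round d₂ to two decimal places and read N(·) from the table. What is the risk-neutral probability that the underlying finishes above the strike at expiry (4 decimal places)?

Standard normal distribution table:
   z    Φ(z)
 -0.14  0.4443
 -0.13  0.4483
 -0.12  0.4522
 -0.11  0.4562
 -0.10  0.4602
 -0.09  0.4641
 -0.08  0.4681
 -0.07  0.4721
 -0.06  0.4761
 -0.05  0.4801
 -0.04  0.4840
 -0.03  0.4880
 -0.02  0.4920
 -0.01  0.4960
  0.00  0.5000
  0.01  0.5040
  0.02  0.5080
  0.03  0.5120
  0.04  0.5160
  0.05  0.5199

σ√T = 0.19 × 1.5811 = 0.3004
d₁ = [ln(280/260) + (0.006 − 0.027 + 0.19²/2)·2.5] / 0.3004 = [0.0741 − 0.0074] / 0.3004 = 0.2221 ⇒ 0.22
d₂ = d₁ − σ√T = 0.2221 − 0.3004 = -0.0783 ⇒ -0.08
Risk-neutral Pr[S_T > K] = N(d₂) = N(-0.08) = 0.4681

0.4681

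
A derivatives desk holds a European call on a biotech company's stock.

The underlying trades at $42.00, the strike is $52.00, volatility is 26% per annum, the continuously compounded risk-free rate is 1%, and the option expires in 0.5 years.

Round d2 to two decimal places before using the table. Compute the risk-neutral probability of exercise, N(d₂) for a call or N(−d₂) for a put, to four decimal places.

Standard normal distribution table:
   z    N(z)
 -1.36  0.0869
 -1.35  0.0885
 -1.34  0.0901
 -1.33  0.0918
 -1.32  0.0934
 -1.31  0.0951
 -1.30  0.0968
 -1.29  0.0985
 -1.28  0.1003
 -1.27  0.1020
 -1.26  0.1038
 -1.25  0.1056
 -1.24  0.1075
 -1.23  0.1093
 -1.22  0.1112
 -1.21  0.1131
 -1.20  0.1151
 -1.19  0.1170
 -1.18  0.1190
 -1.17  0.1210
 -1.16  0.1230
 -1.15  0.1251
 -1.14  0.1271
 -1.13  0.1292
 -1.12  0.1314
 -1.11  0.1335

0.1093

σ√T = 0.26·√0.5 = 0.1838
d₁ = [ln(42/52) + (0.01 + ½·0.26²)·0.5] / (σ√T) = (-0.2136 + 0.0219) / 0.1838 = -1.0426 → -1.04
d₂ = -1.0426 − 0.1838 = -1.2264 → -1.23
Pr(exercise) under Q = N(d₂) = 0.1093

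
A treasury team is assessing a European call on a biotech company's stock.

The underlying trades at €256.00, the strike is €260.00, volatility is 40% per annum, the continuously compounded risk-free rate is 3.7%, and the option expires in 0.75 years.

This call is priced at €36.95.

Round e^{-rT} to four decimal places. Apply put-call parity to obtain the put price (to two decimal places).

exp(−rT) = exp(−0.037·0.75) = 0.9726
Put-call parity: C − P = S − K·e^(−rT) = 256 − 260·0.9726 = 256 − 252.8760 = 3.1240
P = C − (C − P) = 36.95 − (3.1240) = 33.8260

€33.83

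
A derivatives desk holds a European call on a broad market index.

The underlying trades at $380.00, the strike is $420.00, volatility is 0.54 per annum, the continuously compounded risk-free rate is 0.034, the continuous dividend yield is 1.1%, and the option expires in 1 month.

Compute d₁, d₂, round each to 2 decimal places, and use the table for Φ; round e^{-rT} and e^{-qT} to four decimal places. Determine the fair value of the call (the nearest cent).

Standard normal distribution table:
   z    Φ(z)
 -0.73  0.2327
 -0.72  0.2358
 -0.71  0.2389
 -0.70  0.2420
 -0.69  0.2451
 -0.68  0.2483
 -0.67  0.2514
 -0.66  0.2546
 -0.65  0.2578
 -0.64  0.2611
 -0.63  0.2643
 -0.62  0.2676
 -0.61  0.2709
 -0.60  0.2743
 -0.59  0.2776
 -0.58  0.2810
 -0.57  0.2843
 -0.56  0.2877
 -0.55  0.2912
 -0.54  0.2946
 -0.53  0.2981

$10.50

σ√T = 0.54 × 0.2887 = 0.1559
d₁ = [ln(380/420) + (0.034 − 0.011 + ½·0.54²)·0.08333] / (σ√T) = (-0.1001 + 0.0141) / 0.1559 = -0.5518 ≈ -0.55
d₂ = -0.5518 − 0.1559 = -0.7077 ≈ -0.71
exp(−qT) = exp(−0.011·0.08333) = 0.9991;  exp(−rT) = exp(−0.034·0.08333) = 0.9972
N(d₁) = N(-0.55) = 0.2912;  N(d₂) = N(-0.71) = 0.2389
C = 380·0.9991·0.2912 − 420·0.9972·0.2389 = 110.5564 − 100.0571 = 10.4994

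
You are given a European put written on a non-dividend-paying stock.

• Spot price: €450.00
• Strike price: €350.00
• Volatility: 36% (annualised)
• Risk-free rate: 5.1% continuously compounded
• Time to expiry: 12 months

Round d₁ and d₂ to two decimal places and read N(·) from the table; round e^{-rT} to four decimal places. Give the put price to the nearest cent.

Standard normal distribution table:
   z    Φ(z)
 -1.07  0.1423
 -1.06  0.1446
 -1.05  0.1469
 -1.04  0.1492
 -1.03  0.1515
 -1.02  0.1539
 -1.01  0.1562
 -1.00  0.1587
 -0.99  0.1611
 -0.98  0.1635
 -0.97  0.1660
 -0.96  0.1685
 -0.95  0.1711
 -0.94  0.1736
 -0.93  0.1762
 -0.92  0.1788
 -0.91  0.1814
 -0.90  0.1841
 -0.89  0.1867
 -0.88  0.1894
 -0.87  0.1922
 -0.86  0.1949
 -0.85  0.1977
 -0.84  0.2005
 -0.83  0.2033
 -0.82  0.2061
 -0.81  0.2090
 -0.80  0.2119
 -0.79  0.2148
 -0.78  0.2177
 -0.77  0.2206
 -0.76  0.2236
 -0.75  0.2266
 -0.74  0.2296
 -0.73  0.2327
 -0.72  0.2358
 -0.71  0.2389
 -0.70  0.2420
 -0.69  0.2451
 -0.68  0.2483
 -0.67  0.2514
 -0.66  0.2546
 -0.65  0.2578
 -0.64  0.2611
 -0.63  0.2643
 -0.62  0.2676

€15.43

T = 1;  σ√T = 0.3600
d₁ = [ln(450/350) + (0.051 + ½·0.36²)·1] / (σ√T) = (0.2513 + 0.1158) / 0.3600 = 1.0198 → 1.02
d₂ = 1.0198 − 0.3600 = 0.6598 → 0.66
exp(−rT) = exp(−0.051·1) = 0.9503
P = 350·0.9503·N(-0.66) − 450·N(-1.02) = 350·0.9503·0.2546 − 450·0.1539 = 84.6812 − 69.2550 = 15.4262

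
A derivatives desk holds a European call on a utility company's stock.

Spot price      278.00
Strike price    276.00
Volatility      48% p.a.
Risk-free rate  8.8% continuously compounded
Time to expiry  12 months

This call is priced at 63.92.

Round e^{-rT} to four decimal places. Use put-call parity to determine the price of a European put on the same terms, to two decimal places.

exp(−rT) = exp(−0.088·1) = 0.9158
Put-call parity: C − P = S − K·e^(−rT) = 278 − 276·0.9158 = 278 − 252.7608 = 25.2392
P = C − (C − P) = 63.92 − (25.2392) = 38.6808

38.68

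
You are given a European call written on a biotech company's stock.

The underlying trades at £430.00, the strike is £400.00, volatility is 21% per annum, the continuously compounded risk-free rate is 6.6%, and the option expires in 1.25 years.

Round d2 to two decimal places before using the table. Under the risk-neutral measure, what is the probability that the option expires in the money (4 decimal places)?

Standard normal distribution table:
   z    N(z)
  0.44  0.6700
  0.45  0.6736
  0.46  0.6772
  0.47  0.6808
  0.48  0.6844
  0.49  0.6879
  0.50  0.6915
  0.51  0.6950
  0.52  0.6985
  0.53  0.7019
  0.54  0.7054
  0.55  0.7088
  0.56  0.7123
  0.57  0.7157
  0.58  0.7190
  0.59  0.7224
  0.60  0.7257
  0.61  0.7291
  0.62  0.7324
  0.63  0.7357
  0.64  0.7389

T = 1.25;  σ√T = 0.2348
d₁ = [ln(430/400) + (0.066 + 0.21²/2)·1.25] / 0.2348 = [0.0723 + 0.1101] / 0.2348 = 0.7768 ⇒ 0.78
d₂ = d₁ − σ√T = 0.7768 − 0.2348 = 0.5420 ⇒ 0.54
Pr(exercise) under Q = N(d₂) = 0.7054

0.7054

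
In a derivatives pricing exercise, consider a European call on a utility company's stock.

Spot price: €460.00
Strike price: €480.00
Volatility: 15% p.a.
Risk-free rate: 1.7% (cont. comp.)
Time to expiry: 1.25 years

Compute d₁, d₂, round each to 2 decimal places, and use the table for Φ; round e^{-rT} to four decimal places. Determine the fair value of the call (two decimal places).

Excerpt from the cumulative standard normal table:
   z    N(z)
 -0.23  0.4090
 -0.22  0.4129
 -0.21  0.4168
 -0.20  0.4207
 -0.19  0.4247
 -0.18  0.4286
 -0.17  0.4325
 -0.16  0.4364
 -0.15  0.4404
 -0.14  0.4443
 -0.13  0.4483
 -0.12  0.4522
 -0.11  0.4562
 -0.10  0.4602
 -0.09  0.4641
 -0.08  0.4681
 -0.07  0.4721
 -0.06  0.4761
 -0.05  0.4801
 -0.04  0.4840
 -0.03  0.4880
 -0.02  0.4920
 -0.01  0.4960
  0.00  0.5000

€26.78

σ√T = 0.15 × 1.1180 = 0.1677
d₁ = [ln(460/480) + (0.017 + 0.15²/2)·1.25] / 0.1677 = [-0.0426 + 0.0353] / 0.1677 = -0.0432 → -0.04
d₂ = d₁ − σ√T = -0.0432 − 0.1677 = -0.2109 → -0.21
e^(−rT) = e^(−0.017·1.25) = 0.9790
N(d₁) = N(-0.04) = 0.4840;  N(d₂) = N(-0.21) = 0.4168
C = 460·0.4840 − 480·0.9790·0.4168 = 222.6400 − 195.8627 = 26.7773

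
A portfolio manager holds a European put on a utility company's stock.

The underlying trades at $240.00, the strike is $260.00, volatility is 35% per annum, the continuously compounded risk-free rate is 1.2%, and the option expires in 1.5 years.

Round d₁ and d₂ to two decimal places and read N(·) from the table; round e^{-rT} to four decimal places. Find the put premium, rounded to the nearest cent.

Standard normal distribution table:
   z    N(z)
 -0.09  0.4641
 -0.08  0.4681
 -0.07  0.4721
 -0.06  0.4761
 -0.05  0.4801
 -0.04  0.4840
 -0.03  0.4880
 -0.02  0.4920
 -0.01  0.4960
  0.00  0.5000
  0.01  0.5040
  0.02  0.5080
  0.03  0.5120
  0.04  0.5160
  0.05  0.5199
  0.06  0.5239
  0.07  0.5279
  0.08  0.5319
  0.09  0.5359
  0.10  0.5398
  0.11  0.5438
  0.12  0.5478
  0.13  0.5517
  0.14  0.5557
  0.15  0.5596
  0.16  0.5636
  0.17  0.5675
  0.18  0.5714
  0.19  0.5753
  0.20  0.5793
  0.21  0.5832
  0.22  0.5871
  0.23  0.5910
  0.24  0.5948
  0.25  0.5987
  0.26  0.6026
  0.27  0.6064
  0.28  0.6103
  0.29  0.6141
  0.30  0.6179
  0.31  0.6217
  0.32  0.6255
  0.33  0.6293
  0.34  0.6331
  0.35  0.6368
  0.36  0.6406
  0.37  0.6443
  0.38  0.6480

$50.29

T = 1.5;  σ√T = 0.4287
d₁ = [ln(240/260) + (0.012 + 0.35²/2)·1.5] / 0.4287 = [-0.0800 + 0.1099] / 0.4287 = 0.0696 ≈ 0.07
d₂ = d₁ − σ√T = 0.0696 − 0.4287 = -0.3591 ≈ -0.36
e^(−rT) = e^(−0.012·1.5) = 0.9822
P = 260·0.9822·N(0.36) − 240·N(-0.07) = 260·0.9822·0.6406 − 240·0.4721 = 163.5913 − 113.3040 = 50.2873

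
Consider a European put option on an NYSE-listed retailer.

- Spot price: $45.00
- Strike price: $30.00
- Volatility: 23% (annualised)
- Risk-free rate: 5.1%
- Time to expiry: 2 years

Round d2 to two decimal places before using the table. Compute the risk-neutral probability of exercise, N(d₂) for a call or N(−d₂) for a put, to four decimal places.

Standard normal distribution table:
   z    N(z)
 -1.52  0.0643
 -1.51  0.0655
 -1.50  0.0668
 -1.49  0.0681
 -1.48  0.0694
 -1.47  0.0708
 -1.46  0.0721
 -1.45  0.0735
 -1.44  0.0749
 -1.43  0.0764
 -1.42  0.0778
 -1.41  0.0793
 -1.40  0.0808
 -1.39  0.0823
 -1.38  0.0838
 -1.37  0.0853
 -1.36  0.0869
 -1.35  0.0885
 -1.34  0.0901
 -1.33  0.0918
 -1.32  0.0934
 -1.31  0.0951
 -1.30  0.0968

0.0808

σ√T = 0.23·√2 = 0.3253
d₁ = [ln(45/30) + (0.051 + ½·0.23²)·2] / (σ√T) = (0.4055 + 0.1549) / 0.3253 = 1.7228 ≈ 1.72
d₂ = 1.7228 − 0.3253 = 1.3975 ≈ 1.40
Pr(exercise) under Q = N(−d₂) = N(-1.40) = 0.0808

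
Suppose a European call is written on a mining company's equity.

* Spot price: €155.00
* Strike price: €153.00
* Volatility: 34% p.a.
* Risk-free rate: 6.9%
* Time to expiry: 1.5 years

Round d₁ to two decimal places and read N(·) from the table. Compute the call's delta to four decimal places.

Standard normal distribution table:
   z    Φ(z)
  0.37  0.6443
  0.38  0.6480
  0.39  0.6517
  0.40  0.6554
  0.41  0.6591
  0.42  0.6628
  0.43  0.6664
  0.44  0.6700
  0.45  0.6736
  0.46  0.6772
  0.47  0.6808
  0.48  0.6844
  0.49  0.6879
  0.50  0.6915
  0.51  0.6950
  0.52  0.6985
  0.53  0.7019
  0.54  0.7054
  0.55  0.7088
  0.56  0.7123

σ√T = 0.34·√1.5 = 0.4164
d₁ = [ln(155/153) + (0.069 + ½·0.34²)·1.5] / (σ√T) = (0.0130 + 0.1902) / 0.4164 = 0.4879 ⇒ 0.49
N(d₁) = N(0.49) = 0.6879
Δ_call = N(d₁) = 0.6879

0.6879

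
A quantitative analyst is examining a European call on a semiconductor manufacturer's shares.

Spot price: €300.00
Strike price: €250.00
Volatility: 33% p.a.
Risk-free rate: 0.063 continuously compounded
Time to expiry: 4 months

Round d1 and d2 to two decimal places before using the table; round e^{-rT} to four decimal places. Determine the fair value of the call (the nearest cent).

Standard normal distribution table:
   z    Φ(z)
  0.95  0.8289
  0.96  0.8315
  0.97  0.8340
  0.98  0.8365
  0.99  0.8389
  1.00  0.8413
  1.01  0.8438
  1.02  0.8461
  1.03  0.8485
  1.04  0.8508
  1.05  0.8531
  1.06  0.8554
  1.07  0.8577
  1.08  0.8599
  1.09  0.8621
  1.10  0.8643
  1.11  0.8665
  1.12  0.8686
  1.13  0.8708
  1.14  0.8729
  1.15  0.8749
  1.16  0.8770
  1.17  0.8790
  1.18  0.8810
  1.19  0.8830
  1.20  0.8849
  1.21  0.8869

€58.94

σ√T = 0.33·√0.3333 = 0.1905
d₁ = [ln(300/250) + (0.063 + ½·0.33²)·0.3333] / (σ√T) = (0.1823 + 0.0391) / 0.1905 = 1.1624 ⇒ 1.16
d₂ = 1.1624 − 0.1905 = 0.9719 ⇒ 0.97
e^(−rT) = e^(−0.063·0.3333) = 0.9792
N(d₁) = N(1.16) = 0.8770;  N(d₂) = N(0.97) = 0.8340
C = 300·0.8770 − 250·0.9792·0.8340 = 263.1000 − 204.1632 = 58.9368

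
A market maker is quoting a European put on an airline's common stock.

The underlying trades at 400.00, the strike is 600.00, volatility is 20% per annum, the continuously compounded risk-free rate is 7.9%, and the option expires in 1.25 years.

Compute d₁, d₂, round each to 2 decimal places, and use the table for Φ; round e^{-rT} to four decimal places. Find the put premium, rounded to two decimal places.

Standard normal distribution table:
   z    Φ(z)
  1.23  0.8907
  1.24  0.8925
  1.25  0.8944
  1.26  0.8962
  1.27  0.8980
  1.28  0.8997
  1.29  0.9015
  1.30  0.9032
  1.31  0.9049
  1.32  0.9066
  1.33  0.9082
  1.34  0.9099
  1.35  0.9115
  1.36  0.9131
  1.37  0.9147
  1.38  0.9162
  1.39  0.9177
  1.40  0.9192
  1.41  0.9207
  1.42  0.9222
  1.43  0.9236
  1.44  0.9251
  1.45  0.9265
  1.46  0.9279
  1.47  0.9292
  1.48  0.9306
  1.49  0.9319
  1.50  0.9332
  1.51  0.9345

147.39

σ√T = 0.2·√1.25 = 0.2236
d₁ = [ln(400/600) + (0.079 + 0.2²/2)·1.25] / 0.2236 = [-0.4055 + 0.1237] / 0.2236 = -1.2599 which rounds to -1.26
d₂ = d₁ − σ√T = -1.2599 − 0.2236 = -1.4835 which rounds to -1.48
exp(−rT) = exp(−0.079·1.25) = 0.9060
N(−d₂) = N(1.48) = 0.9306;  N(−d₁) = N(1.26) = 0.8962
P = 600·0.9060·0.9306 − 400·0.8962 = 505.8742 − 358.4800 = 147.3942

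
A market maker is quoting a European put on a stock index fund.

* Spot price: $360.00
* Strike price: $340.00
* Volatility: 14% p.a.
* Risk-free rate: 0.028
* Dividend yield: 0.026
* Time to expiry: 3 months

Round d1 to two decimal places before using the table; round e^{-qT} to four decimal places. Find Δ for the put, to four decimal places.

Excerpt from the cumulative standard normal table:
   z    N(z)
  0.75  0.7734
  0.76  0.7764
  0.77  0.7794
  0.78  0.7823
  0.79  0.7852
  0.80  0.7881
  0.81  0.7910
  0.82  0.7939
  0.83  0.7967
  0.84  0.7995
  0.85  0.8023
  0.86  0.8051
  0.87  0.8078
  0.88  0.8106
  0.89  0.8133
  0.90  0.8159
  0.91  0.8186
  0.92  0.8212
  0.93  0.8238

T = 0.25;  σ√T = 0.0700
d₁ = [ln(360/340) + (0.028 − 0.026 + ½·0.14²)·0.25] / (σ√T) = (0.0572 + 0.0030) / 0.0700 = 0.8587 which rounds to 0.86
N(d₁) = N(0.86) = 0.8051
Δ_put = e^(−qT)·(N(d₁) − 1) = 0.9935·(0.8051 − 1) = -0.1936

-0.1936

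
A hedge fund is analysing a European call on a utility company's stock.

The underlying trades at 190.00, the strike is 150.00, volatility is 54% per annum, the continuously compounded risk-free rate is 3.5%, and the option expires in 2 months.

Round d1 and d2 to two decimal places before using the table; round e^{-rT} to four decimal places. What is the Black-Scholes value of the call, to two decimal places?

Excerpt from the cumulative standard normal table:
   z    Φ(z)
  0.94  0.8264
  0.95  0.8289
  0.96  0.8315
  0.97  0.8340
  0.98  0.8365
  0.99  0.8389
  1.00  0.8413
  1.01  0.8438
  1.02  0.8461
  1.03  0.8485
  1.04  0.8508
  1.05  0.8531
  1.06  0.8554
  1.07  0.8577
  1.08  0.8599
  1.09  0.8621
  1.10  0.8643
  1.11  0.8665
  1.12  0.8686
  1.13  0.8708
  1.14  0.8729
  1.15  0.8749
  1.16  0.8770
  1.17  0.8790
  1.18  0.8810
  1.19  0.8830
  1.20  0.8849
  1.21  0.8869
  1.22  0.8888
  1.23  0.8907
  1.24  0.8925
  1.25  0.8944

T = 0.1667;  σ√T = 0.2205
d₁ = [ln(190/150) + (0.035 + 0.54²/2)·0.1667] / 0.2205 = [0.2364 + 0.0301] / 0.2205 = 1.2090 ⇒ 1.21
d₂ = d₁ − σ√T = 1.2090 − 0.2205 = 0.9885 ⇒ 0.99
exp(−rT) = exp(−0.035·0.1667) = 0.9942
C = 190·N(1.21) − 150·0.9942·N(0.99) = 190·0.8869 − 150·0.9942·0.8389 = 168.5110 − 125.1052 = 43.4058

43.41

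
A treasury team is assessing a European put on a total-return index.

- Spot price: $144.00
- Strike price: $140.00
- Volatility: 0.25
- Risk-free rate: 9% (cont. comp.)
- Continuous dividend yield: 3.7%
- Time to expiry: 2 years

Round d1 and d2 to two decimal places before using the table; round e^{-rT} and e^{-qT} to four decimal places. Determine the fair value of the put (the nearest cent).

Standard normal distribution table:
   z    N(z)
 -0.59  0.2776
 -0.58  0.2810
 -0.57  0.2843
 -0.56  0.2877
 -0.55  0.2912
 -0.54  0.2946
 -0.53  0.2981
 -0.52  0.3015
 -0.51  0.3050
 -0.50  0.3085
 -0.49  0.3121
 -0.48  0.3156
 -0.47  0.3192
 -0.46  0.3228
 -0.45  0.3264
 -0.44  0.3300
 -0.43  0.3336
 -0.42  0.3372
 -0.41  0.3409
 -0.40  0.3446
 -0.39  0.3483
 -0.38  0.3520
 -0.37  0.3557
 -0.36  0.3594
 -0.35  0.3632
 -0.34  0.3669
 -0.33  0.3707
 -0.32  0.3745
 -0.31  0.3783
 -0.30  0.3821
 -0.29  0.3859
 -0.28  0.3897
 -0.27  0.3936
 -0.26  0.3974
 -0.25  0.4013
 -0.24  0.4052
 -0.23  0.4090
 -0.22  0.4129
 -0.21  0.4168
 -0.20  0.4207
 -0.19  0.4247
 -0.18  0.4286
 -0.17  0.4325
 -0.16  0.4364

$10.72

σ√T = 0.25·√2 = 0.3536
ln(S/K) + (r − q + σ²/2)T = ln(144/140) + (0.09 − 0.037 + 0.25²/2)·2 = 0.0282 + 0.1685 = 0.1967
d₁ = 0.1967 / 0.3536 = 0.5563 ⇒ 0.56
d₂ = d₁ − σ√T = 0.5563 − 0.3536 = 0.2027 ⇒ 0.20
exp(−qT) = exp(−0.037·2) = 0.9287;  exp(−rT) = exp(−0.09·2) = 0.8353
P = 140·0.8353·N(-0.20) − 144·0.9287·N(-0.56) = 140·0.8353·0.4207 − 144·0.9287·0.2877 = 49.1975 − 38.4749 = 10.7226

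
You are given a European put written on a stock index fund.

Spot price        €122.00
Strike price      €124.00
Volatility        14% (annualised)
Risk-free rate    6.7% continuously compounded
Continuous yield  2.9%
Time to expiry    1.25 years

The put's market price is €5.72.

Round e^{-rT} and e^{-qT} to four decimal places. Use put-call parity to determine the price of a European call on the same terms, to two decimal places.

€9.33

exp(−qT) = exp(−0.029·1.25) = 0.9644;  exp(−rT) = exp(−0.067·1.25) = 0.9197
Put-call parity: C − P = S·e^(−qT) − K·e^(−rT) = 122·0.9644 − 124·0.9197 = 117.6568 − 114.0428 = 3.6140
C = P + (C − P) = 5.72 + (3.6140) = 9.3340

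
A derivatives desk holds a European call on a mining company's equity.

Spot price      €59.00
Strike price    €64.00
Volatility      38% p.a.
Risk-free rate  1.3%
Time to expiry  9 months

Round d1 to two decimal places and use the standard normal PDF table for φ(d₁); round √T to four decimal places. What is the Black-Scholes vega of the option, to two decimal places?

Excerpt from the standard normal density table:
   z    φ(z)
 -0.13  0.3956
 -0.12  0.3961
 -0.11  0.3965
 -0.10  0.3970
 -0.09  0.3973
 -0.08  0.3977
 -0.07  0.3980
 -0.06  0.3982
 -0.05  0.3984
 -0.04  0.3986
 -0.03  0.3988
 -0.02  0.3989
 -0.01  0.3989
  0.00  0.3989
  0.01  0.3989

20.36

σ√T = 0.38 × 0.8660 = 0.3291
ln(S/K) + (r + σ²/2)T = ln(59/64) + (0.013 + 0.38²/2)·0.75 = -0.0813 + 0.0639 = -0.0174
d₁ = -0.0174 / 0.3291 = -0.0530 which rounds to -0.05
√T = √0.75 = 0.8660
φ(d₁) = φ(-0.05) = 0.3984
vega = S·φ(d₁)·√T = 59·0.3984·0.8660 = 20.3558
(The put has the same vega.)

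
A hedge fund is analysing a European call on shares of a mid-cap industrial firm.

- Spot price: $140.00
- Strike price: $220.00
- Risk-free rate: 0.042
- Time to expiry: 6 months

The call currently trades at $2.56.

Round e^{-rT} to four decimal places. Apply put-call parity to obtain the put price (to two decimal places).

exp(−rT) = exp(−0.042·0.5) = 0.9792
Put-call parity: C − P = S − K·e^(−rT) = 140 − 220·0.9792 = 140 − 215.4240 = -75.4240
P = C − (C − P) = 2.56 − (-75.4240) = 77.9840

$77.98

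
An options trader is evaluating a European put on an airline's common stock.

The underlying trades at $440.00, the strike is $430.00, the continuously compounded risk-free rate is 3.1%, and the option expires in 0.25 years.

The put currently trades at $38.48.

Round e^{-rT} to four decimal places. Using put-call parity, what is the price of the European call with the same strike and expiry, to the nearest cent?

exp(−rT) = exp(−0.031·0.25) = 0.9923
Put-call parity: C − P = S − K·e^(−rT) = 440 − 430·0.9923 = 440 − 426.6890 = 13.3110
C = P + (C − P) = 38.48 + (13.3110) = 51.7910

$51.79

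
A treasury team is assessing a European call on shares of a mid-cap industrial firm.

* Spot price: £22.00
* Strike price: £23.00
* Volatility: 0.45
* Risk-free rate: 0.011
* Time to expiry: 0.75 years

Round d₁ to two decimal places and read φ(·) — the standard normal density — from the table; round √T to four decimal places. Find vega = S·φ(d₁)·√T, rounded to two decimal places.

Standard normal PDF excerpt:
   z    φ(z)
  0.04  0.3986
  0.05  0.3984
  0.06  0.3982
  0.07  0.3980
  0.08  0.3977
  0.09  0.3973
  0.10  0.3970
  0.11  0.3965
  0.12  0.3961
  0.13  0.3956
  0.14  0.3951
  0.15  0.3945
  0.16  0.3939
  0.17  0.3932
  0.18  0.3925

7.56

σ√T = 0.45 × 0.8660 = 0.3897
ln(S/K) + (r + σ²/2)T = ln(22/23) + (0.011 + 0.45²/2)·0.75 = -0.0445 + 0.0842 = 0.0397
d₁ = 0.0397 / 0.3897 = 0.1020 which rounds to 0.10
√T = √0.75 = 0.8660
φ(d₁) = φ(0.10) = 0.3970
vega = S·φ(d₁)·√T = 22·0.3970·0.8660 = 7.5636
(Vega is the same for a European call and put with the same parameters.)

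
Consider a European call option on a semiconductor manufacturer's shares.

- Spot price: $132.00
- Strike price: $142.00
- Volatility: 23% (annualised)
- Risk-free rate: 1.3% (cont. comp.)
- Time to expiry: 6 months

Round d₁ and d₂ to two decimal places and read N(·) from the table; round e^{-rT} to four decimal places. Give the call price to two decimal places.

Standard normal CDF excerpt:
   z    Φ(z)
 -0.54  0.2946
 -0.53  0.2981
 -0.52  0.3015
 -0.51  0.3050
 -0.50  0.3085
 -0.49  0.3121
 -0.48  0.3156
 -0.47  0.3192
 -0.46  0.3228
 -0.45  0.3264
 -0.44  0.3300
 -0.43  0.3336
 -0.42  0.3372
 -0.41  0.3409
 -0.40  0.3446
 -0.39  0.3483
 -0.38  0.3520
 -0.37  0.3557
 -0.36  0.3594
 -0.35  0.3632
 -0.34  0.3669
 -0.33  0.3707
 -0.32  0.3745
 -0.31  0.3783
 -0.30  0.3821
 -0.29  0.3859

$4.90

σ√T = 0.23 × 0.7071 = 0.1626
ln(S/K) + (r + σ²/2)T = ln(132/142) + (0.013 + 0.23²/2)·0.5 = -0.0730 + 0.0197 = -0.0533
d₁ = -0.0533 / 0.1626 = -0.3277 ≈ -0.33
d₂ = d₁ − σ√T = -0.3277 − 0.1626 = -0.4904 ≈ -0.49
e^(−rT) = e^(−0.013·0.5) = 0.9935
C = 132·N(-0.33) − 142·0.9935·N(-0.49) = 132·0.3707 − 142·0.9935·0.3121 = 48.9324 − 44.0301 = 4.9023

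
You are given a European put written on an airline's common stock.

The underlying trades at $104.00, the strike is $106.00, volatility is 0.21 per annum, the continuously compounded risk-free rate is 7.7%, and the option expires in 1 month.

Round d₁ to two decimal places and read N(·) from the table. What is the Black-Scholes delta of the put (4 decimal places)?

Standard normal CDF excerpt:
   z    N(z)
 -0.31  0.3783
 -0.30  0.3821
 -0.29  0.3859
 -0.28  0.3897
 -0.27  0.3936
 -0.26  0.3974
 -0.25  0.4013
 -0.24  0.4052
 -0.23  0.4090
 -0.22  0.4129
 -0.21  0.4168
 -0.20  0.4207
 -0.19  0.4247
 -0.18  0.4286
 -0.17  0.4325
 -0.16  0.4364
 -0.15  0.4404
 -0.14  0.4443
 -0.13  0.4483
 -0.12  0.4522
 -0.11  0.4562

-0.5714

T = 0.08333;  σ√T = 0.0606
d₁ = [ln(104/106) + (0.077 + ½·0.21²)·0.08333] / (σ√T) = (-0.0190 + 0.0083) / 0.0606 = -0.1781 → -0.18
N(d₁) = N(-0.18) = 0.4286
Δ_put = N(d₁) − 1 = 0.4286 − 1 = -0.5714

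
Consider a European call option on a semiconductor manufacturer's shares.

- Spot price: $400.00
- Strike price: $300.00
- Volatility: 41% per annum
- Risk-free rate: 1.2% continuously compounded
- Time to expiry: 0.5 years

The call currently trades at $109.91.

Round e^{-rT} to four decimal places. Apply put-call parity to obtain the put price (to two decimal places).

e^(−rT) = e^(−0.012·0.5) = 0.9940
Put-call parity: C − P = S − K·e^(−rT) = 400 − 300·0.9940 = 400 − 298.2000 = 101.8000
P = C − (C − P) = 109.91 − (101.8000) = 8.1100

$8.11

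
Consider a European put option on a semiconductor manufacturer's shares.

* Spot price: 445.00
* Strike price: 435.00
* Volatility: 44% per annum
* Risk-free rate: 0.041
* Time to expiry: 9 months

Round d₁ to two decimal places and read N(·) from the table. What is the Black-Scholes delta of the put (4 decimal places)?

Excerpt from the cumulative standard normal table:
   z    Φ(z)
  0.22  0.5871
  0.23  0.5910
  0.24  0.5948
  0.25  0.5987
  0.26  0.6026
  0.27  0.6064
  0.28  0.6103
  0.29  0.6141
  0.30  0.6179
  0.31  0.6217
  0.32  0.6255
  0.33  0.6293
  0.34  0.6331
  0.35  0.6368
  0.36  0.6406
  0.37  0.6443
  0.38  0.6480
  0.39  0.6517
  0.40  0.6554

-0.3707

T = 0.75;  σ√T = 0.3811
d₁ = [ln(445/435) + (0.041 + 0.44²/2)·0.75] / 0.3811 = [0.0227 + 0.1033] / 0.3811 = 0.3309 ⇒ 0.33
N(d₁) = N(0.33) = 0.6293
Δ_put = N(d₁) − 1 = 0.6293 − 1 = -0.3707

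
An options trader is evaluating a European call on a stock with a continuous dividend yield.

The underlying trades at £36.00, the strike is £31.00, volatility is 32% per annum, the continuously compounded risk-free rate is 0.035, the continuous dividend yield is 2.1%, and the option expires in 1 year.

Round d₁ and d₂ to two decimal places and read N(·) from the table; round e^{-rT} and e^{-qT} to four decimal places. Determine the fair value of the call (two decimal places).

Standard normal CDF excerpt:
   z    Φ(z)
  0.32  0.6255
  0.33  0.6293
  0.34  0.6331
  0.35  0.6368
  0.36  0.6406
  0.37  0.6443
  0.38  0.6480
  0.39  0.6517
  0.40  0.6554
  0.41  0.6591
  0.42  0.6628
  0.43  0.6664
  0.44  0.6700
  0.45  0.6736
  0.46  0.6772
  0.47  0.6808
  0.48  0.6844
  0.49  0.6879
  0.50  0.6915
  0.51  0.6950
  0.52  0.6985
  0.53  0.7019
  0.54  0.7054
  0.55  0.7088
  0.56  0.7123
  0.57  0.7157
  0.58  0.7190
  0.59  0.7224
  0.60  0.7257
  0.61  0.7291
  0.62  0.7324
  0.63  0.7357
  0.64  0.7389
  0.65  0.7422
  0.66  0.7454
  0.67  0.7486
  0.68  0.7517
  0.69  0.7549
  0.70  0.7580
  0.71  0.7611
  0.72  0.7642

T = 1;  σ√T = 0.3200
d₁ = [ln(36/31) + (0.035 − 0.021 + 0.32²/2)·1] / 0.3200 = [0.1495 + 0.0652] / 0.3200 = 0.6710 ≈ 0.67
d₂ = d₁ − σ√T = 0.6710 − 0.3200 = 0.3510 ≈ 0.35
e^(−qT) = e^(−0.021·1) = 0.9792;  e^(−rT) = e^(−0.035·1) = 0.9656
N(d₁) = N(0.67) = 0.7486;  N(d₂) = N(0.35) = 0.6368
C = 36·0.9792·0.7486 − 31·0.9656·0.6368 = 26.3890 − 19.0617 = 7.3273

£7.33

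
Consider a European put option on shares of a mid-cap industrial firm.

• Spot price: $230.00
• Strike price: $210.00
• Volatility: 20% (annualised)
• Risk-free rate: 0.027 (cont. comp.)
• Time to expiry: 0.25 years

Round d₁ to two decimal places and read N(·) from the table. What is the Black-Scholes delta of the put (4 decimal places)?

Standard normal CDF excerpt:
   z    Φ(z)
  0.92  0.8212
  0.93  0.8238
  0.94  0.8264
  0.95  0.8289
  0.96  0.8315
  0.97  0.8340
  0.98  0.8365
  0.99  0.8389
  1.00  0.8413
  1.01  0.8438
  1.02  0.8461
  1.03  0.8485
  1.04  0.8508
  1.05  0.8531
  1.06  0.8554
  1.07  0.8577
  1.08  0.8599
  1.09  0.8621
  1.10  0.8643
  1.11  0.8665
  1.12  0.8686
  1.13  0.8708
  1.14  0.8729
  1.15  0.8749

σ√T = 0.2·√0.25 = 0.1000
d₁ = [ln(230/210) + (0.027 + 0.2²/2)·0.25] / 0.1000 = [0.0910 + 0.0118] / 0.1000 = 1.0272 ≈ 1.03
N(d₁) = N(1.03) = 0.8485
Δ_put = N(d₁) − 1 = 0.8485 − 1 = -0.1515

-0.1515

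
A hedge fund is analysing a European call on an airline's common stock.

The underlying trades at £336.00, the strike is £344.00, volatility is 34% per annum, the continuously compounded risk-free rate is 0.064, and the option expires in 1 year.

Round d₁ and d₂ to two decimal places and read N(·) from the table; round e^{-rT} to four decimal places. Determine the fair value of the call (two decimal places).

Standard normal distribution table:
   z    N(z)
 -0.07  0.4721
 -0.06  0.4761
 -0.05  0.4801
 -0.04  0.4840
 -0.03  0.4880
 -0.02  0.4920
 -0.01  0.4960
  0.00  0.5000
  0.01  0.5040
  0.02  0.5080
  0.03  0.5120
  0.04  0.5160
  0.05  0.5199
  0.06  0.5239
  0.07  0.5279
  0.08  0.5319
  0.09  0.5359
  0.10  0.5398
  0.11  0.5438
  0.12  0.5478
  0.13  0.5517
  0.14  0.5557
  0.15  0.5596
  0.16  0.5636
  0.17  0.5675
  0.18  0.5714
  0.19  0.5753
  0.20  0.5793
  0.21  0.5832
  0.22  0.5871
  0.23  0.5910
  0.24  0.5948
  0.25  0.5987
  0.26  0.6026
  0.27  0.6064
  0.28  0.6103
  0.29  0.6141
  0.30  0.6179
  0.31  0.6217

σ√T = 0.34·√1 = 0.3400
d₁ = [ln(336/344) + (0.064 + 0.34²/2)·1] / 0.3400 = [-0.0235 + 0.1218] / 0.3400 = 0.2890 → 0.29
d₂ = d₁ − σ√T = 0.2890 − 0.3400 = -0.0510 → -0.05
exp(−rT) = exp(−0.064·1) = 0.9380
N(d₁) = N(0.29) = 0.6141;  N(d₂) = N(-0.05) = 0.4801
C = 336·0.6141 − 344·0.9380·0.4801 = 206.3376 − 154.9148 = 51.4228

£51.42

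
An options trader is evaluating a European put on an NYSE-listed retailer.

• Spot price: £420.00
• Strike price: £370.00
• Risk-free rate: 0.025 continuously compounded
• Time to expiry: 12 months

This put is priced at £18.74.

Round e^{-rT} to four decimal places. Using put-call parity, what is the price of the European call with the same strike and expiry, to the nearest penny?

£77.88

exp(−rT) = exp(−0.025·1) = 0.9753
Put-call parity: C − P = S − K·e^(−rT) = 420 − 370·0.9753 = 420 − 360.8610 = 59.1390
C = P + (C − P) = 18.74 + (59.1390) = 77.8790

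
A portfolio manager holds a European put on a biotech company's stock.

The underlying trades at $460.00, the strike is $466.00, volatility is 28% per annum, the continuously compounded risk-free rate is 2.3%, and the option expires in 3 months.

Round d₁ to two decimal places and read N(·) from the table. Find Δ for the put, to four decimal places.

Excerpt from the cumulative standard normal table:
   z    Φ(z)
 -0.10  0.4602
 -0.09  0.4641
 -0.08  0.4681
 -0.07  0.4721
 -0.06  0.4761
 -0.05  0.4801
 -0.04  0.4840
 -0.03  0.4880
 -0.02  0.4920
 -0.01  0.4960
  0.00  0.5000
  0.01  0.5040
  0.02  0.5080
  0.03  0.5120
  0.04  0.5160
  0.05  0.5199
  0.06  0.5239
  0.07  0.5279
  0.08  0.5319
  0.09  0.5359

σ√T = 0.28·√0.25 = 0.1400
d₁ = [ln(460/466) + (0.023 + 0.28²/2)·0.25] / 0.1400 = [-0.0130 + 0.0156] / 0.1400 = 0.0185 → 0.02
N(d₁) = N(0.02) = 0.5080
Δ_put = N(d₁) − 1 = 0.5080 − 1 = -0.4920

-0.4920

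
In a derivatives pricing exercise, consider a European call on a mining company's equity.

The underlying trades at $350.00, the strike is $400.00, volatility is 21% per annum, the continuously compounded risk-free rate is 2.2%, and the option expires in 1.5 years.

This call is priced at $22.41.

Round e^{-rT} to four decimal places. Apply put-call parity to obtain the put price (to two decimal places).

$59.41

e^(−rT) = e^(−0.022·1.5) = 0.9675
Put-call parity: C − P = S − K·e^(−rT) = 350 − 400·0.9675 = 350 − 387.0000 = -37.0000
P = C − (C − P) = 22.41 − (-37.0000) = 59.4100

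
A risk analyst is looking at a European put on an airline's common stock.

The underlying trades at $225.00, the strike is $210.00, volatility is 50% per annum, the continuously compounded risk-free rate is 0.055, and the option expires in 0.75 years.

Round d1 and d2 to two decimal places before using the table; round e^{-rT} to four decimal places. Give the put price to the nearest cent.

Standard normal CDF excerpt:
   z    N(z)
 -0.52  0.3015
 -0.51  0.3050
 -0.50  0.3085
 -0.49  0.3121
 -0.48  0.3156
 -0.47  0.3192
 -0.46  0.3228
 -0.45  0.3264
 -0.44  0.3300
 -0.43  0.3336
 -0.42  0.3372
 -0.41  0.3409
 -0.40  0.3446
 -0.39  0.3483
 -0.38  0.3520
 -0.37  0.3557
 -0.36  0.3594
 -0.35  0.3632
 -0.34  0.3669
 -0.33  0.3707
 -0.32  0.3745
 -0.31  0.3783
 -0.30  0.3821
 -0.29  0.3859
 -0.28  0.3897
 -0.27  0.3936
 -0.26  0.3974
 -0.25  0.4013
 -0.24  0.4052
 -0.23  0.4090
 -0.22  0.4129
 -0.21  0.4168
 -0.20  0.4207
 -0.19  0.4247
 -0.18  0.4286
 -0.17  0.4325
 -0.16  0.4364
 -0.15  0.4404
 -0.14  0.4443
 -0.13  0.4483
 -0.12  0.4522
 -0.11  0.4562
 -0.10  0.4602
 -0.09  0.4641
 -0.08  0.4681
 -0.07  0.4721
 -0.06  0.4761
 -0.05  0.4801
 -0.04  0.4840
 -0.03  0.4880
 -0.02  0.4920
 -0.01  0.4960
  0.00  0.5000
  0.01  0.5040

$25.71

σ√T = 0.5 × 0.8660 = 0.4330
d₁ = [ln(225/210) + (0.055 + ½·0.5²)·0.75] / (σ√T) = (0.0690 + 0.1350) / 0.4330 = 0.4711 which rounds to 0.47
d₂ = 0.4711 − 0.4330 = 0.0381 which rounds to 0.04
e^(−rT) = e^(−0.055·0.75) = 0.9596
N(−d₂) = N(-0.04) = 0.4840;  N(−d₁) = N(-0.47) = 0.3192
P = 210·0.9596·0.4840 − 225·0.3192 = 97.5337 − 71.8200 = 25.7137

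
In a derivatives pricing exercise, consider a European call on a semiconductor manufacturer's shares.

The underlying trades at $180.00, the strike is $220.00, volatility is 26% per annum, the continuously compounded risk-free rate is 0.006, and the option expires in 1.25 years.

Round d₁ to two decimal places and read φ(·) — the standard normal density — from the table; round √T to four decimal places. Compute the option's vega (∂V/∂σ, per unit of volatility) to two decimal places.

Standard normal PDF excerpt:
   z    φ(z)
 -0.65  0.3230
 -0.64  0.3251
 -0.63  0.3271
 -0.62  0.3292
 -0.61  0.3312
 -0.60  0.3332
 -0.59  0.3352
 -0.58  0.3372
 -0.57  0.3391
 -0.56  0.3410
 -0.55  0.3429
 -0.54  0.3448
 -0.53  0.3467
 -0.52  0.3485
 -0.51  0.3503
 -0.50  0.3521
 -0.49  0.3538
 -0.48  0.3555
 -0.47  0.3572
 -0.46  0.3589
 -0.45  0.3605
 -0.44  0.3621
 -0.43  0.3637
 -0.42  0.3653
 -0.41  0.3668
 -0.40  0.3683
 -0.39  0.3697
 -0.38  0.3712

T = 1.25;  σ√T = 0.2907
ln(S/K) + (r + σ²/2)T = ln(180/220) + (0.006 + 0.26²/2)·1.25 = -0.2007 + 0.0498 = -0.1509
d₁ = -0.1509 / 0.2907 = -0.5192 → -0.52
√T = √1.25 = 1.1180
φ(d₁) = φ(-0.52) = 0.3485
vega = S·φ(d₁)·√T = 180·0.3485·1.1180 = 70.1321
(Call and put vega coincide under Black-Scholes.)

70.13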